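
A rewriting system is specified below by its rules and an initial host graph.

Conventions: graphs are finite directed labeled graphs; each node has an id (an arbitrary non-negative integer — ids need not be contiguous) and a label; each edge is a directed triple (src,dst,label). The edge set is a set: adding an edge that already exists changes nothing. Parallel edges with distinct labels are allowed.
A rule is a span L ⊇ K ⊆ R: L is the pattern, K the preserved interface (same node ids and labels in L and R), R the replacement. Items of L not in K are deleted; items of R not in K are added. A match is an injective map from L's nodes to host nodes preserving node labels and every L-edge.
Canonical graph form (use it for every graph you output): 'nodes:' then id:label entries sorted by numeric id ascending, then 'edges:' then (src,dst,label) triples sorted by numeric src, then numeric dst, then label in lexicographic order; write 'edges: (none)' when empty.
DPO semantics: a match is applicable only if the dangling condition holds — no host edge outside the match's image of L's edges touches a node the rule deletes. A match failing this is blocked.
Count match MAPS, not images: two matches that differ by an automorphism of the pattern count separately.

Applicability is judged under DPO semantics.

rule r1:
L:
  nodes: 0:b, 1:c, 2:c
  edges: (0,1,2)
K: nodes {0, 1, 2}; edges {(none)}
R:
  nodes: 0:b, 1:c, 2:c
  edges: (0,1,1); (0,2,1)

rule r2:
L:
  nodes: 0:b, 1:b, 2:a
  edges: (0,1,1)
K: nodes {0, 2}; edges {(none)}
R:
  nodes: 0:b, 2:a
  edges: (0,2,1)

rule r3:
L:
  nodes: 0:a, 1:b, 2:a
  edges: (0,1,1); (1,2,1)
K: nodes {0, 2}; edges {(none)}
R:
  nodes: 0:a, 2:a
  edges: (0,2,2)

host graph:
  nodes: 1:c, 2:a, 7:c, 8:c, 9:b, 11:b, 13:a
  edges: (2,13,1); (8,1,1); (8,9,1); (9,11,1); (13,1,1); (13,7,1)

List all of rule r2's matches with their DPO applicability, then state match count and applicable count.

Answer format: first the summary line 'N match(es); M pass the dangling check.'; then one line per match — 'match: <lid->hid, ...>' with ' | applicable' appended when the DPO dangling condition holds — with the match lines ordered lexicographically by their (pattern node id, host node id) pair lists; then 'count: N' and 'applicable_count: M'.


2 match(es); 2 pass the dangling check.
match: 0->9, 1->11, 2->2 | applicable
match: 0->9, 1->11, 2->13 | applicable
count: 2
applicable_count: 2


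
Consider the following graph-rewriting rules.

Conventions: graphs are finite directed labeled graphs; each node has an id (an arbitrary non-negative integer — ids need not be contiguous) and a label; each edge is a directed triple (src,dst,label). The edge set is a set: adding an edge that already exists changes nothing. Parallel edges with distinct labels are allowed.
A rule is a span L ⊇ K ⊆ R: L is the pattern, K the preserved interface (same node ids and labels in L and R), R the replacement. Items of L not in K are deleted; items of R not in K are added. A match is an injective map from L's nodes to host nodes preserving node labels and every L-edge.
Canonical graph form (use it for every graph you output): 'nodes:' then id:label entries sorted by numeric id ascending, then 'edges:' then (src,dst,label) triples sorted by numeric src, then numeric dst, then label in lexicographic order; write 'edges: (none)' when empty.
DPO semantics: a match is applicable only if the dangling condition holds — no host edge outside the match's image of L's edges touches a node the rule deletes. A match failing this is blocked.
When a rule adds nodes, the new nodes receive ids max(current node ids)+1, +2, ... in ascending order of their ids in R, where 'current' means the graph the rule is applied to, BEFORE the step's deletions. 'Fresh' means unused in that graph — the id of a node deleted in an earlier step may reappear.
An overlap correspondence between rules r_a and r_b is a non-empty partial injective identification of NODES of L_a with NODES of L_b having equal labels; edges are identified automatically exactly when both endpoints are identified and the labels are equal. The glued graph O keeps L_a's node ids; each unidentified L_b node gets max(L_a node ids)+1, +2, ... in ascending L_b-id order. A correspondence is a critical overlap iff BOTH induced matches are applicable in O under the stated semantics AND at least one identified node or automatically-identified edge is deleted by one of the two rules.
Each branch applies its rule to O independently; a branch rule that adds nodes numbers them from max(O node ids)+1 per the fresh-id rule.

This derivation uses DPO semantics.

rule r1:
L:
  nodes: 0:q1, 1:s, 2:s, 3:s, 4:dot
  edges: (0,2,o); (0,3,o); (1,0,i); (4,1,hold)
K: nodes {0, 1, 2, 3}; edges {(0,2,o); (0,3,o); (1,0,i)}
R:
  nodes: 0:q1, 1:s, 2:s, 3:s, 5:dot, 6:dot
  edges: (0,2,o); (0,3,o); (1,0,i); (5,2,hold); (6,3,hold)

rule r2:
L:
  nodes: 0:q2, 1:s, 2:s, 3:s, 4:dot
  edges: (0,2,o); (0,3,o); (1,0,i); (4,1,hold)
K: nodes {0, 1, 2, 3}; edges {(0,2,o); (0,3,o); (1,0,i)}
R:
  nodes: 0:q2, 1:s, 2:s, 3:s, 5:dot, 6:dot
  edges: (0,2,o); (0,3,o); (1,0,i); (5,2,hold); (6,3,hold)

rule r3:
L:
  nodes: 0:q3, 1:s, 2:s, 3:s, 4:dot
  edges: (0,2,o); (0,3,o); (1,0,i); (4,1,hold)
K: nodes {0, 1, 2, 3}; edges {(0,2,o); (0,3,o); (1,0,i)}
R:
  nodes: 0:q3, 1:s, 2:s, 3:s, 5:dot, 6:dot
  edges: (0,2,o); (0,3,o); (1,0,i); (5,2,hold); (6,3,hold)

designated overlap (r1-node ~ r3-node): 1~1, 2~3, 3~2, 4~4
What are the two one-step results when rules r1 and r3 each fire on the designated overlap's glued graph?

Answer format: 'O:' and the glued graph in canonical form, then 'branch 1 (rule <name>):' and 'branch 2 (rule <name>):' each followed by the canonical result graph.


O:
nodes: 0:q1, 1:s, 2:s, 3:s, 4:dot, 5:q3
edges: (0,2,o); (0,3,o); (1,0,i); (1,5,i); (4,1,hold); (5,2,o); (5,3,o)
branch 1 (rule r1):
nodes: 0:q1, 1:s, 2:s, 3:s, 5:q3, 6:dot, 7:dot
edges: (0,2,o); (0,3,o); (1,0,i); (1,5,i); (5,2,o); (5,3,o); (6,2,hold); (7,3,hold)
branch 2 (rule r3):
nodes: 0:q1, 1:s, 2:s, 3:s, 5:q3, 6:dot, 7:dot
edges: (0,2,o); (0,3,o); (1,0,i); (1,5,i); (5,2,o); (5,3,o); (6,3,hold); (7,2,hold)


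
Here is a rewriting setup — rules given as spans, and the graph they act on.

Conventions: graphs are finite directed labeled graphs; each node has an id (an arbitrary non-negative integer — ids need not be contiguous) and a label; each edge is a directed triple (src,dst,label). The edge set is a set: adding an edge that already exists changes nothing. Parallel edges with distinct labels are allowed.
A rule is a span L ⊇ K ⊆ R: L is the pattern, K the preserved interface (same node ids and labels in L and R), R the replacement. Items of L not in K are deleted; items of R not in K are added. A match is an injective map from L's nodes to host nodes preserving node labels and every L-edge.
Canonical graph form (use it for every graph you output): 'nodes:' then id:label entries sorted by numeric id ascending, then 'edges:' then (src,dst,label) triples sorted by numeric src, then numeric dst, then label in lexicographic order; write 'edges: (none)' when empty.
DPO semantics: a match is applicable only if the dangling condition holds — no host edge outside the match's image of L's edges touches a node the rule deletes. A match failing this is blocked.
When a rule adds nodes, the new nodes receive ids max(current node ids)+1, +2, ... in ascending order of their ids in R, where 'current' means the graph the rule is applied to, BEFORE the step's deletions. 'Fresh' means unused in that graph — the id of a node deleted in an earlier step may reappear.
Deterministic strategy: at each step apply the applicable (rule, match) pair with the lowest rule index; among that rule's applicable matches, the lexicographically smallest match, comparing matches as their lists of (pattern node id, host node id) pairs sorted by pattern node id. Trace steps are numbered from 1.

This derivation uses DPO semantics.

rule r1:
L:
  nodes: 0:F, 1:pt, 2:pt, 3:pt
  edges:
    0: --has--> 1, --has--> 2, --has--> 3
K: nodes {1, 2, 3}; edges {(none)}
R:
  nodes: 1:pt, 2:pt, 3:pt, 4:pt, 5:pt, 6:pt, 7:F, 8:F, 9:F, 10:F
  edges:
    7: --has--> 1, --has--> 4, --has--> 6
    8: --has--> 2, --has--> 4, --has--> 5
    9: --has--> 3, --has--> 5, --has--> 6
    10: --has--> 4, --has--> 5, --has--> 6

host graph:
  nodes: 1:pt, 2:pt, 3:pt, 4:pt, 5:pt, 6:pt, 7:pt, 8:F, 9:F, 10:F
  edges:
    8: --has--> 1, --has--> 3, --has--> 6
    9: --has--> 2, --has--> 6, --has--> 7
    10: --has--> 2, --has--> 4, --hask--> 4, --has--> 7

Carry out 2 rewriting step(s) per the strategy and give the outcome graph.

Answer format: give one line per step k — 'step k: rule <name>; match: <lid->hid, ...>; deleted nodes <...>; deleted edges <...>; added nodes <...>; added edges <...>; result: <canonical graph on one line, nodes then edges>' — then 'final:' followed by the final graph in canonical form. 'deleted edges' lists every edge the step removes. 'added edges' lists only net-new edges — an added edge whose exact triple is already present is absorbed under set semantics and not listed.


step 1: rule r1; match: 0->8, 1->1, 2->3, 3->6; deleted nodes 8; deleted edges (8,1,has); (8,3,has); (8,6,has); added nodes 11, 12, 13, 14, 15, 16, 17; added edges (14,1,has); (14,11,has); (14,13,has); (15,3,has); (15,11,has); (15,12,has); (16,6,has); (16,12,has); (16,13,has); (17,11,has); (17,12,has); (17,13,has); result: nodes: 1:pt, 2:pt, 3:pt, 4:pt, 5:pt, 6:pt, 7:pt, 9:F, 10:F, 11:pt, 12:pt, 13:pt, 14:F, 15:F, 16:F, 17:F edges: (9,2,has); (9,6,has); (9,7,has); (10,2,has); (10,4,has); (10,4,hask); (10,7,has); (14,1,has); (14,11,has); (14,13,has); (15,3,has); (15,11,has); (15,12,has); (16,6,has); (16,12,has); (16,13,has); (17,11,has); (17,12,has); (17,13,has)
step 2: rule r1; match: 0->9, 1->2, 2->6, 3->7; deleted nodes 9; deleted edges (9,2,has); (9,6,has); (9,7,has); added nodes 18, 19, 20, 21, 22, 23, 24; added edges (21,2,has); (21,18,has); (21,20,has); (22,6,has); (22,18,has); (22,19,has); (23,7,has); (23,19,has); (23,20,has); (24,18,has); (24,19,has); (24,20,has); result: nodes: 1:pt, 2:pt, 3:pt, 4:pt, 5:pt, 6:pt, 7:pt, 10:F, 11:pt, 12:pt, 13:pt, 14:F, 15:F, 16:F, 17:F, 18:pt, 19:pt, 20:pt, 21:F, 22:F, 23:F, 24:F edges: (10,2,has); (10,4,has); (10,4,hask); (10,7,has); (14,1,has); (14,11,has); (14,13,has); (15,3,has); (15,11,has); (15,12,has); (16,6,has); (16,12,has); (16,13,has); (17,11,has); (17,12,has); (17,13,has); (21,2,has); (21,18,has); (21,20,has); (22,6,has); (22,18,has); (22,19,has); (23,7,has); (23,19,has); (23,20,has); (24,18,has); (24,19,has); (24,20,has)
final:
nodes: 1:pt, 2:pt, 3:pt, 4:pt, 5:pt, 6:pt, 7:pt, 10:F, 11:pt, 12:pt, 13:pt, 14:F, 15:F, 16:F, 17:F, 18:pt, 19:pt, 20:pt, 21:F, 22:F, 23:F, 24:F
edges: (10,2,has); (10,4,has); (10,4,hask); (10,7,has); (14,1,has); (14,11,has); (14,13,has); (15,3,has); (15,11,has); (15,12,has); (16,6,has); (16,12,has); (16,13,has); (17,11,has); (17,12,has); (17,13,has); (21,2,has); (21,18,has); (21,20,has); (22,6,has); (22,18,has); (22,19,has); (23,7,has); (23,19,has); (23,20,has); (24,18,has); (24,19,has); (24,20,has)


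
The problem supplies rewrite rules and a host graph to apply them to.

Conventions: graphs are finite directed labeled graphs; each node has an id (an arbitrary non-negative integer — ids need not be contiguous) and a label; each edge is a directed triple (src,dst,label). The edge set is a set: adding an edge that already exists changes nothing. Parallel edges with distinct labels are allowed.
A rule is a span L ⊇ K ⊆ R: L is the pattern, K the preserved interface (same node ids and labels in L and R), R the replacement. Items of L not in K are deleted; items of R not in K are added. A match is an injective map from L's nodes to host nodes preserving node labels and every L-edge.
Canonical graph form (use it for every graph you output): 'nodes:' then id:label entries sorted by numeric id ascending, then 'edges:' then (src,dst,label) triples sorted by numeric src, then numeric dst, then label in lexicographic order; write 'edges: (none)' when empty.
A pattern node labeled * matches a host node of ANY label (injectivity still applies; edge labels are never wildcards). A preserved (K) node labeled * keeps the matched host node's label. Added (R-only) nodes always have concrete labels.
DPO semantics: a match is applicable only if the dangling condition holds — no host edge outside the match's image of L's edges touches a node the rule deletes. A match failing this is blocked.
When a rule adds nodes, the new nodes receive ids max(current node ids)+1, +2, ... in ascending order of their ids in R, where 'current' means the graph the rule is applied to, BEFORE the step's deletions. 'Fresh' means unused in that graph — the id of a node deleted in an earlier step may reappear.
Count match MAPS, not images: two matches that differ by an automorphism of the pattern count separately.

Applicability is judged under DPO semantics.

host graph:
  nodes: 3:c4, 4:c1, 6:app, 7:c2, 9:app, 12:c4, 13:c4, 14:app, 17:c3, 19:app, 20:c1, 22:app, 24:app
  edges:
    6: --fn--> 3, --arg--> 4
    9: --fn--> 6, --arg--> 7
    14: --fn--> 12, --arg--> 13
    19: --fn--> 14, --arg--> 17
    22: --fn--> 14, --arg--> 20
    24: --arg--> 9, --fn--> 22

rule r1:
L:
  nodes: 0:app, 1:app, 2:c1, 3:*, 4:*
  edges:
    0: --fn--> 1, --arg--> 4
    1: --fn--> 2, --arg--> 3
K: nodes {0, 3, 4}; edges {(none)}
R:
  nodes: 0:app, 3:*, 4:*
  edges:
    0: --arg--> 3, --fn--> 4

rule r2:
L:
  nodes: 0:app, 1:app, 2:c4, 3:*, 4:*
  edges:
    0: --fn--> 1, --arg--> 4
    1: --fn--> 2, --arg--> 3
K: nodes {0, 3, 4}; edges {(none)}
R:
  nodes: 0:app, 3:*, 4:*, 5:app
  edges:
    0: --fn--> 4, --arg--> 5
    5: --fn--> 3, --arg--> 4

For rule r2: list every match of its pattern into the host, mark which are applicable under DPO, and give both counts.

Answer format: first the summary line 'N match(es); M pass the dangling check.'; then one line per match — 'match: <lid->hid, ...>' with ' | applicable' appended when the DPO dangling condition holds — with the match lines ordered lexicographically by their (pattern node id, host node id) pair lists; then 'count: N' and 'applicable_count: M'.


3 match(es); 1 pass the dangling check.
match: 0->9, 1->6, 2->3, 3->4, 4->7 | applicable
match: 0->19, 1->14, 2->12, 3->13, 4->17
match: 0->22, 1->14, 2->12, 3->13, 4->20
count: 3
applicable_count: 1


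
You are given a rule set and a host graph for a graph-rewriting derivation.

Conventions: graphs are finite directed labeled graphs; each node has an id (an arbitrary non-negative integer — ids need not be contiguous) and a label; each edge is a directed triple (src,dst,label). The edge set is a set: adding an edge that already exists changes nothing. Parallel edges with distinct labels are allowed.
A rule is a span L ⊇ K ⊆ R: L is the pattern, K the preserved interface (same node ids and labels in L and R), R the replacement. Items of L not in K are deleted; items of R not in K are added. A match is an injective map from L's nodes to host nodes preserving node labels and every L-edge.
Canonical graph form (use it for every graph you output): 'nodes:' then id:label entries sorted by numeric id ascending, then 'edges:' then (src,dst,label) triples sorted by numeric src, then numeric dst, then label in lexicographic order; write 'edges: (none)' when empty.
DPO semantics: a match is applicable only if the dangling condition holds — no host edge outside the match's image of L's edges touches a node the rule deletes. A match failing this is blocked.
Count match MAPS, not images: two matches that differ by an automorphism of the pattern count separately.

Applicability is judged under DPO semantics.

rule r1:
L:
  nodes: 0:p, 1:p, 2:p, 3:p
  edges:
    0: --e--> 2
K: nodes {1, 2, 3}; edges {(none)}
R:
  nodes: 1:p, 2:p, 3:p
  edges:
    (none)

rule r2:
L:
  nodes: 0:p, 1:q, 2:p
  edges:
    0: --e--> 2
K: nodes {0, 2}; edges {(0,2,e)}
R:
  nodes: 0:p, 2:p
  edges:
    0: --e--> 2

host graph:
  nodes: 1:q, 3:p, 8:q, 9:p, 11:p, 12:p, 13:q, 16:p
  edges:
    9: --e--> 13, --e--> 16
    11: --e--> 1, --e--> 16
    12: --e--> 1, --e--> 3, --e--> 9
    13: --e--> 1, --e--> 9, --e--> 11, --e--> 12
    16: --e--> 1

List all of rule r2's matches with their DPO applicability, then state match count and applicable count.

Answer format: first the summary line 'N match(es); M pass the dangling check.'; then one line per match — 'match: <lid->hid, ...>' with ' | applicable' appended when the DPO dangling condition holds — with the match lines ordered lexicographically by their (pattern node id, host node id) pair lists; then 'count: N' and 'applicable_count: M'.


12 match(es); 4 pass the dangling check.
match: 0->9, 1->1, 2->16
match: 0->9, 1->8, 2->16 | applicable
match: 0->9, 1->13, 2->16
match: 0->11, 1->1, 2->16
match: 0->11, 1->8, 2->16 | applicable
match: 0->11, 1->13, 2->16
match: 0->12, 1->1, 2->3
match: 0->12, 1->1, 2->9
match: 0->12, 1->8, 2->3 | applicable
match: 0->12, 1->8, 2->9 | applicable
match: 0->12, 1->13, 2->3
match: 0->12, 1->13, 2->9
count: 12
applicable_count: 4


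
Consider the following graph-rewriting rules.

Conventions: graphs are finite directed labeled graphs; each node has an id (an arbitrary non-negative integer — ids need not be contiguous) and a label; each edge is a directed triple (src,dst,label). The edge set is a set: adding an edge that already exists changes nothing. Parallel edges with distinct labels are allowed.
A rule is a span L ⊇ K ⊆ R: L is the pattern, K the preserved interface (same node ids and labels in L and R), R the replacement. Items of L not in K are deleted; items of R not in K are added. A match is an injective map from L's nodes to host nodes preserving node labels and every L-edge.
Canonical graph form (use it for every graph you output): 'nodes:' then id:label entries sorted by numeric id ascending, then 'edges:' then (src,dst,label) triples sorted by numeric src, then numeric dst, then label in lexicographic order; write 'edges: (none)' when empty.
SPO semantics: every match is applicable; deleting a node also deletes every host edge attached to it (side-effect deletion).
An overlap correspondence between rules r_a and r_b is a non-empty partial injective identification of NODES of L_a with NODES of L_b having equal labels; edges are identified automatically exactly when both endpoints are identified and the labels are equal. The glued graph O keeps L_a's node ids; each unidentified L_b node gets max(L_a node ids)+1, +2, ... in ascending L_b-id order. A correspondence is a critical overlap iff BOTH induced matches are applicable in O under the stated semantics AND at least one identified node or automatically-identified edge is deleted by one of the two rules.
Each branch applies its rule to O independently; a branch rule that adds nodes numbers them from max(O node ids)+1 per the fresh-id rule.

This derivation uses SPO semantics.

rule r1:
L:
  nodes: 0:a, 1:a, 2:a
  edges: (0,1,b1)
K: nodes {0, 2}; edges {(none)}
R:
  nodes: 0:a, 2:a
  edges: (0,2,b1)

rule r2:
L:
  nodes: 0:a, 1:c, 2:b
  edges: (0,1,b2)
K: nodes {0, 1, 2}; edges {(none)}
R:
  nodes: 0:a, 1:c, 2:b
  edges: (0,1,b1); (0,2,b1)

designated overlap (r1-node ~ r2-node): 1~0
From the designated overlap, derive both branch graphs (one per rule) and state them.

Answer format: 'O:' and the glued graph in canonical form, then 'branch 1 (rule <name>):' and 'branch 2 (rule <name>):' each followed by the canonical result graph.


O:
nodes: 0:a, 1:a, 2:a, 3:c, 4:b
edges: (0,1,b1); (1,3,b2)
branch 1 (rule r1):
nodes: 0:a, 2:a, 3:c, 4:b
edges: (0,2,b1)
branch 2 (rule r2):
nodes: 0:a, 1:a, 2:a, 3:c, 4:b
edges: (0,1,b1); (1,3,b1); (1,4,b1)


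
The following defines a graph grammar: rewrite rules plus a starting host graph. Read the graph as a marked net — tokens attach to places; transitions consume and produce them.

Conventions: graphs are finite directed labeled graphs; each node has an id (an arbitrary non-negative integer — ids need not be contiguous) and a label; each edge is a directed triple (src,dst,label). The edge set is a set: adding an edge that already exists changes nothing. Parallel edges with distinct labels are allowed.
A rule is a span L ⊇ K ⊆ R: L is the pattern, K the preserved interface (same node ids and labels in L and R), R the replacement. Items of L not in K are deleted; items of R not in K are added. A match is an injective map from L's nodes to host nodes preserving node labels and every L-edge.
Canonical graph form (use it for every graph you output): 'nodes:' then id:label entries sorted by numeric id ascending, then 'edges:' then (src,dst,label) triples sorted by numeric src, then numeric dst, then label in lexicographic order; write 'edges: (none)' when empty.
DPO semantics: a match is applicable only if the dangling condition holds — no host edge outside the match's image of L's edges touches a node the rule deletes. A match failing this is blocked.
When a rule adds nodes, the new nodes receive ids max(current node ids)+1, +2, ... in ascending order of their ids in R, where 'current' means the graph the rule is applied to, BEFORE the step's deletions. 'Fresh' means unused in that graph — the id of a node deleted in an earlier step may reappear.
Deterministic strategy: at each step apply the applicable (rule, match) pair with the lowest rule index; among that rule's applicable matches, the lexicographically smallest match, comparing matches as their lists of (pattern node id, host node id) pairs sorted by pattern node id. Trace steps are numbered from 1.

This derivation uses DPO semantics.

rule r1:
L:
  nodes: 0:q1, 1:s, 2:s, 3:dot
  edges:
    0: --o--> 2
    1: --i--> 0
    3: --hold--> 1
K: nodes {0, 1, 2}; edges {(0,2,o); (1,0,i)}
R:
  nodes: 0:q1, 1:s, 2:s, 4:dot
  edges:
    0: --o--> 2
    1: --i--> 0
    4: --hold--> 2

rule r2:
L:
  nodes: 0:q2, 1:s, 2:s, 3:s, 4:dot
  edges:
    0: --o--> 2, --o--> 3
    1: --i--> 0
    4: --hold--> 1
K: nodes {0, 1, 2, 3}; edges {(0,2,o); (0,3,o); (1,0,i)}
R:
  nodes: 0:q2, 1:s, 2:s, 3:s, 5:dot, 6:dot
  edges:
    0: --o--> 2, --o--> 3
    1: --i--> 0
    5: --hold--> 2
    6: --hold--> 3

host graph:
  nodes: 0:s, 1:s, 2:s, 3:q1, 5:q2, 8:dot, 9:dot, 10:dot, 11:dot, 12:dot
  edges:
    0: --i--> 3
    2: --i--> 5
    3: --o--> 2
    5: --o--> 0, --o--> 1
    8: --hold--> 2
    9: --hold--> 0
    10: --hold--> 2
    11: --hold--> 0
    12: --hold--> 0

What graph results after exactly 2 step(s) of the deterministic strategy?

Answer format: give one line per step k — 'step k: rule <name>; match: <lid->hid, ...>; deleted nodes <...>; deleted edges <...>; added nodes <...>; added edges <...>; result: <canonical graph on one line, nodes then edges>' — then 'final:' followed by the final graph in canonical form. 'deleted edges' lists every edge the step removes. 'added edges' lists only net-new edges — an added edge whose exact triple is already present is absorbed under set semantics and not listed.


step 1: rule r1; match: 0->3, 1->0, 2->2, 3->9; deleted nodes 9; deleted edges (9,0,hold); added nodes 13; added edges (13,2,hold); result: nodes: 0:s, 1:s, 2:s, 3:q1, 5:q2, 8:dot, 10:dot, 11:dot, 12:dot, 13:dot edges: (0,3,i); (2,5,i); (3,2,o); (5,0,o); (5,1,o); (8,2,hold); (10,2,hold); (11,0,hold); (12,0,hold); (13,2,hold)
step 2: rule r1; match: 0->3, 1->0, 2->2, 3->11; deleted nodes 11; deleted edges (11,0,hold); added nodes 14; added edges (14,2,hold); result: nodes: 0:s, 1:s, 2:s, 3:q1, 5:q2, 8:dot, 10:dot, 12:dot, 13:dot, 14:dot edges: (0,3,i); (2,5,i); (3,2,o); (5,0,o); (5,1,o); (8,2,hold); (10,2,hold); (12,0,hold); (13,2,hold); (14,2,hold)
final:
nodes: 0:s, 1:s, 2:s, 3:q1, 5:q2, 8:dot, 10:dot, 12:dot, 13:dot, 14:dot
edges: (0,3,i); (2,5,i); (3,2,o); (5,0,o); (5,1,o); (8,2,hold); (10,2,hold); (12,0,hold); (13,2,hold); (14,2,hold)


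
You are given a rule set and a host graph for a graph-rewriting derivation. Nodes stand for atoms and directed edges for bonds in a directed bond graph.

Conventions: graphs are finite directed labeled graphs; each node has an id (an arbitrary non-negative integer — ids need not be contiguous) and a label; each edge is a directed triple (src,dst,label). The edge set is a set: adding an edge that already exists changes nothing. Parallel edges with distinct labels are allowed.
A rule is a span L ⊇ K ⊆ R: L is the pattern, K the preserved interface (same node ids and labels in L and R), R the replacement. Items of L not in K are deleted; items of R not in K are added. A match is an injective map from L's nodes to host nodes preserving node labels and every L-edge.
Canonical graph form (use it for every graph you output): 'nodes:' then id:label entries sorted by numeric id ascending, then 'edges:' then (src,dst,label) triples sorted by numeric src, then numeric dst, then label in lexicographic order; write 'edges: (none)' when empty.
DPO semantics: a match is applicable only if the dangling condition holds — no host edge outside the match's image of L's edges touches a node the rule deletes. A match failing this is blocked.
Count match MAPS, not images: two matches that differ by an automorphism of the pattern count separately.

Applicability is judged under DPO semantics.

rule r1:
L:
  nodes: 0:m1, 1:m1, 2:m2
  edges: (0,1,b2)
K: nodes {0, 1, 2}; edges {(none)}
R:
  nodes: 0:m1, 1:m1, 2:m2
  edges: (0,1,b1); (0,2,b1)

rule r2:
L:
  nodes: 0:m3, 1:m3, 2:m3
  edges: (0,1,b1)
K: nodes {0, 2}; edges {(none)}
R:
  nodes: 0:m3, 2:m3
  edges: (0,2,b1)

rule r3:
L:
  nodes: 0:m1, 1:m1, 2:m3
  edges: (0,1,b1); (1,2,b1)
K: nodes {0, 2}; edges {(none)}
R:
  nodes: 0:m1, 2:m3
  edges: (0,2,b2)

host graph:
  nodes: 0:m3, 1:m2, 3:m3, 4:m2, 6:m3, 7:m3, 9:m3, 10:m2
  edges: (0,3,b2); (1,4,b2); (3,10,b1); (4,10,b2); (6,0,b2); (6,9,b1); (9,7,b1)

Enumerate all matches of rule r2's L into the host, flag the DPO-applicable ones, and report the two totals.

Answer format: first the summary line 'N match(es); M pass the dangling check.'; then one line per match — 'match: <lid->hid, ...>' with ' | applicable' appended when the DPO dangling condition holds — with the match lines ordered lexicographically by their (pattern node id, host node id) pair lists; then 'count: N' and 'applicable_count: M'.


6 match(es); 3 pass the dangling check.
match: 0->6, 1->9, 2->0
match: 0->6, 1->9, 2->3
match: 0->6, 1->9, 2->7
match: 0->9, 1->7, 2->0 | applicable
match: 0->9, 1->7, 2->3 | applicable
match: 0->9, 1->7, 2->6 | applicable
count: 6
applicable_count: 3


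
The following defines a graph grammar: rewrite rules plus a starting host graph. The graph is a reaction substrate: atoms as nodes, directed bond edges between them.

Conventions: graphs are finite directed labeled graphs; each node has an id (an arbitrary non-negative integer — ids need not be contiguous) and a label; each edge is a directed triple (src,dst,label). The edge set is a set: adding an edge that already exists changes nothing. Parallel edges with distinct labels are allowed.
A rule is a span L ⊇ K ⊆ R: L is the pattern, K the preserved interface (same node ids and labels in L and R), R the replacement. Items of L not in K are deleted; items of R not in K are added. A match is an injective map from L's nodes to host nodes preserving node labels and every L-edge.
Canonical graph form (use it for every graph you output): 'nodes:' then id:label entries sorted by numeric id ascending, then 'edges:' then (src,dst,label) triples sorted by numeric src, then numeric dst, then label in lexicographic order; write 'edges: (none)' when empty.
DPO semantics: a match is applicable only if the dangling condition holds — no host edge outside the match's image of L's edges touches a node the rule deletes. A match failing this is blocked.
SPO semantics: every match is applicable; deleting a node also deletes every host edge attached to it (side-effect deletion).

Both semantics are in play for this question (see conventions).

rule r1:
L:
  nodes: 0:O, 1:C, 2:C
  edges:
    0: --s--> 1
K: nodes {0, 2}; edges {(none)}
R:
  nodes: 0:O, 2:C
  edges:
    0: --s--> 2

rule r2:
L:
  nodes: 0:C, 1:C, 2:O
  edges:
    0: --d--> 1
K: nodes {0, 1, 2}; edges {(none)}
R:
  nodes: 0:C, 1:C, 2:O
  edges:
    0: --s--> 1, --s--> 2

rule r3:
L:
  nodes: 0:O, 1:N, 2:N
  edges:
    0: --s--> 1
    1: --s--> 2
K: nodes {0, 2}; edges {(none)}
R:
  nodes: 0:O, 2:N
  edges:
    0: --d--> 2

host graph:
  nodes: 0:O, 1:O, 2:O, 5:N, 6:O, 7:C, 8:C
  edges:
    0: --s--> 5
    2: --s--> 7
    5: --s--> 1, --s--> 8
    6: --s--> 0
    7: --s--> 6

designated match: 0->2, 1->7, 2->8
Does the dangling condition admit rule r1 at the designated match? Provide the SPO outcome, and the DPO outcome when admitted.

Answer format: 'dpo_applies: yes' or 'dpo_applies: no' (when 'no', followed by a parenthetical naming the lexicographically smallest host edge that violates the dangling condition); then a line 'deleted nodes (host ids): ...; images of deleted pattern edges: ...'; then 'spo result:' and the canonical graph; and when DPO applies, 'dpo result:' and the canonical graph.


dpo_applies: no
(the rule deletes node 7, which keeps host edge (7,6,s) outside the match image — the dangling condition fails, DPO blocks; SPO proceeds and side-deletes such edges)
deleted nodes (host ids): 7; images of deleted pattern edges: (2,7,s)
spo result:
nodes: 0:O, 1:O, 2:O, 5:N, 6:O, 8:C
edges: (0,5,s); (2,8,s); (5,1,s); (5,8,s); (6,0,s)


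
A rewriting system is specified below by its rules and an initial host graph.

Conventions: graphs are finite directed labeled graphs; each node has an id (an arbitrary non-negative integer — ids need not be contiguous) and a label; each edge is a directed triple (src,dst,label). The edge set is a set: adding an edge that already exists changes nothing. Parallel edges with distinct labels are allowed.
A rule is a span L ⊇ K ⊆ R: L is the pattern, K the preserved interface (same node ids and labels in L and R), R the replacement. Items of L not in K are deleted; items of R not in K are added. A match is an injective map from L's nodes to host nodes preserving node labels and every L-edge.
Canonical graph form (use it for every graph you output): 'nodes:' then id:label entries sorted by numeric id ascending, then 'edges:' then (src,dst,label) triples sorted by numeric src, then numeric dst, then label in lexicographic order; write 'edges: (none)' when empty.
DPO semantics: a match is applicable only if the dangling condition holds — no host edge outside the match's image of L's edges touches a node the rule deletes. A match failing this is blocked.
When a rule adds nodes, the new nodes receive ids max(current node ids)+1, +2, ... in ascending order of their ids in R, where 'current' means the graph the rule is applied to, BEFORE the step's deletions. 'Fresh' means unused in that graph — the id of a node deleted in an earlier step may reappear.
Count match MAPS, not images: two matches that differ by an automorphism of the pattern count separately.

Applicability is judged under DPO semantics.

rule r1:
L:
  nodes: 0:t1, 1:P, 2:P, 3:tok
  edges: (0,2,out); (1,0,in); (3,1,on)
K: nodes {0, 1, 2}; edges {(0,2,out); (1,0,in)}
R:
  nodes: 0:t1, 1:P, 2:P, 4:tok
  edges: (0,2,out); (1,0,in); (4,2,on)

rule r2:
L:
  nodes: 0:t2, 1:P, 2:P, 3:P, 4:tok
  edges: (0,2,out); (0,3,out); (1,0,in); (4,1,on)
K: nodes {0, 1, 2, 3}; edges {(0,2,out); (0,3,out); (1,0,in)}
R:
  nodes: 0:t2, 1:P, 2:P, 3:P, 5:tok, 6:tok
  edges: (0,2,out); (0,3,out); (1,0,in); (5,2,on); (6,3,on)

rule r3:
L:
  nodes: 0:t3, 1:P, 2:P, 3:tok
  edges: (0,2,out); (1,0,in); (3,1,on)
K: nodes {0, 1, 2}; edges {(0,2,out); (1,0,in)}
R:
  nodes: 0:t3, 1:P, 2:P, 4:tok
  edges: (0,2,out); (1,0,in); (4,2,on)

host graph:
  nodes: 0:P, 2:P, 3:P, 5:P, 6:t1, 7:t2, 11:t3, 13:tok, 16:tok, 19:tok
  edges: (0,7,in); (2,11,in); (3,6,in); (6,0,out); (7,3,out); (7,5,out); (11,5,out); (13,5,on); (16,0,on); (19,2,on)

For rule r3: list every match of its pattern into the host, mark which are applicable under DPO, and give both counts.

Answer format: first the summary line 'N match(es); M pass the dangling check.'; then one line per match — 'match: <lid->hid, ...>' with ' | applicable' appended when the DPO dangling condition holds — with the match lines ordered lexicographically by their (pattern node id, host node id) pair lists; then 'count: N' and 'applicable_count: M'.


1 match(es); 1 pass the dangling check.
match: 0->11, 1->2, 2->5, 3->19 | applicable
count: 1
applicable_count: 1


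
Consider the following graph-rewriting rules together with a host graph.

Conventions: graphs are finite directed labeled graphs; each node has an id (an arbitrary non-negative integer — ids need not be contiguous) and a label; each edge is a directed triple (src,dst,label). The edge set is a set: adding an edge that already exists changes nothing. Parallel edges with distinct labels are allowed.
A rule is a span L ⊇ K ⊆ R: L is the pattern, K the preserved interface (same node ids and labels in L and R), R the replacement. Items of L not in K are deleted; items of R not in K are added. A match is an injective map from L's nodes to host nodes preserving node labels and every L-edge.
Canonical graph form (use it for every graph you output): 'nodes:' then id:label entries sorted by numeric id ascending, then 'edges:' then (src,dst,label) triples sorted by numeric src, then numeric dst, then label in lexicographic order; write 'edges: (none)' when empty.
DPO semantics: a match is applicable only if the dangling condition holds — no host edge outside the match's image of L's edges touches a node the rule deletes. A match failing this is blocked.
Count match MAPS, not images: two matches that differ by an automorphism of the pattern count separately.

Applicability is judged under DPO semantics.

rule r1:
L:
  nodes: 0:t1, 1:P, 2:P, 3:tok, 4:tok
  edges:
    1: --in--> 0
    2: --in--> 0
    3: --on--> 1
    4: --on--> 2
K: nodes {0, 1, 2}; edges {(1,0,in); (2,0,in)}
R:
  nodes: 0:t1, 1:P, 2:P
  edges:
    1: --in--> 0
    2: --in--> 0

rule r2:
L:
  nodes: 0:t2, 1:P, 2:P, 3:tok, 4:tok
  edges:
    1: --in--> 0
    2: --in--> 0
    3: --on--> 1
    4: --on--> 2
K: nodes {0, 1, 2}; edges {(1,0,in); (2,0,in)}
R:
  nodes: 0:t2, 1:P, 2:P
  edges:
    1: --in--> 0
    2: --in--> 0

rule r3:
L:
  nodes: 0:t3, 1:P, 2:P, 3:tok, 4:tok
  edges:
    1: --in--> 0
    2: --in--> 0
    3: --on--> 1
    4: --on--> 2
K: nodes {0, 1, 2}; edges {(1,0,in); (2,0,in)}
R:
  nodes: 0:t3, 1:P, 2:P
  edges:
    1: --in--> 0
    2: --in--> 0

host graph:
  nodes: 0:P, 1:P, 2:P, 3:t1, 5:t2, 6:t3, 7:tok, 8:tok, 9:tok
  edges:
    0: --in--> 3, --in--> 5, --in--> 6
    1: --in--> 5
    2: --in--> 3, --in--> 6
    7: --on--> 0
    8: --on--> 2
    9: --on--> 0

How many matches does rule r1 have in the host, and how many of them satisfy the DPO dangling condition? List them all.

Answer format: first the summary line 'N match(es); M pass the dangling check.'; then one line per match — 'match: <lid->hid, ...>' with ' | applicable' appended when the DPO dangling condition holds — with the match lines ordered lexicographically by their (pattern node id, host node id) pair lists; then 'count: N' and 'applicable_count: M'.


4 match(es); 4 pass the dangling check.
match: 0->3, 1->0, 2->2, 3->7, 4->8 | applicable
match: 0->3, 1->0, 2->2, 3->9, 4->8 | applicable
match: 0->3, 1->2, 2->0, 3->8, 4->7 | applicable
match: 0->3, 1->2, 2->0, 3->8, 4->9 | applicable
count: 4
applicable_count: 4


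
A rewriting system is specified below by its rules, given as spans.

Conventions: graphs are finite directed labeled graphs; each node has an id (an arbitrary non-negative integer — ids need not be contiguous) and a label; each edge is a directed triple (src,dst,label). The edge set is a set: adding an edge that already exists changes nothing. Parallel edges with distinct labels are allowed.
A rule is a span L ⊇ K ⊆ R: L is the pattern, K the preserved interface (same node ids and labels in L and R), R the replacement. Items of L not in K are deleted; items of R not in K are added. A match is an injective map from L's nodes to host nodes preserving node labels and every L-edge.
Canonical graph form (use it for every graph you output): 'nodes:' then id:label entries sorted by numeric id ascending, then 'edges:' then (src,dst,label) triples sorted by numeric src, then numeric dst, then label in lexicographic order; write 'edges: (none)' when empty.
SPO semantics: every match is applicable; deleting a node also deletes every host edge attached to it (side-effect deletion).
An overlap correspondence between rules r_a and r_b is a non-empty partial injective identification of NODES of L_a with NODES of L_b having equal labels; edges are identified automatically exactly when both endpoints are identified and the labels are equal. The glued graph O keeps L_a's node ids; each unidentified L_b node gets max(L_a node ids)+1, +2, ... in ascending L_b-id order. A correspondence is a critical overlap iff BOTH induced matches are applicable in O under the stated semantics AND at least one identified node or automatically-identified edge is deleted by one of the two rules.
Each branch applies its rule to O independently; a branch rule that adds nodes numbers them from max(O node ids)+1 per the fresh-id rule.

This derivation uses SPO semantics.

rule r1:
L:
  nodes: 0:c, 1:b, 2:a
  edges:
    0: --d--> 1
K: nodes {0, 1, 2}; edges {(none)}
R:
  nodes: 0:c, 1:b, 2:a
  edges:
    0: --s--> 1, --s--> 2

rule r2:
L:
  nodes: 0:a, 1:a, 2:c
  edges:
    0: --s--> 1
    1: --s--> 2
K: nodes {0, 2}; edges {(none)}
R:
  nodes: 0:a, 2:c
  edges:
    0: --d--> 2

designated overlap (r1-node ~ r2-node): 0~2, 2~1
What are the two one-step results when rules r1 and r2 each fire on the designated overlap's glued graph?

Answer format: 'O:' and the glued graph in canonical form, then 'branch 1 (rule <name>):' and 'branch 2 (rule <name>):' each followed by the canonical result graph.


O:
nodes: 0:c, 1:b, 2:a, 3:a
edges: (0,1,d); (2,0,s); (3,2,s)
branch 1 (rule r1):
nodes: 0:c, 1:b, 2:a, 3:a
edges: (0,1,s); (0,2,s); (2,0,s); (3,2,s)
branch 2 (rule r2):
nodes: 0:c, 1:b, 3:a
edges: (0,1,d); (3,0,d)


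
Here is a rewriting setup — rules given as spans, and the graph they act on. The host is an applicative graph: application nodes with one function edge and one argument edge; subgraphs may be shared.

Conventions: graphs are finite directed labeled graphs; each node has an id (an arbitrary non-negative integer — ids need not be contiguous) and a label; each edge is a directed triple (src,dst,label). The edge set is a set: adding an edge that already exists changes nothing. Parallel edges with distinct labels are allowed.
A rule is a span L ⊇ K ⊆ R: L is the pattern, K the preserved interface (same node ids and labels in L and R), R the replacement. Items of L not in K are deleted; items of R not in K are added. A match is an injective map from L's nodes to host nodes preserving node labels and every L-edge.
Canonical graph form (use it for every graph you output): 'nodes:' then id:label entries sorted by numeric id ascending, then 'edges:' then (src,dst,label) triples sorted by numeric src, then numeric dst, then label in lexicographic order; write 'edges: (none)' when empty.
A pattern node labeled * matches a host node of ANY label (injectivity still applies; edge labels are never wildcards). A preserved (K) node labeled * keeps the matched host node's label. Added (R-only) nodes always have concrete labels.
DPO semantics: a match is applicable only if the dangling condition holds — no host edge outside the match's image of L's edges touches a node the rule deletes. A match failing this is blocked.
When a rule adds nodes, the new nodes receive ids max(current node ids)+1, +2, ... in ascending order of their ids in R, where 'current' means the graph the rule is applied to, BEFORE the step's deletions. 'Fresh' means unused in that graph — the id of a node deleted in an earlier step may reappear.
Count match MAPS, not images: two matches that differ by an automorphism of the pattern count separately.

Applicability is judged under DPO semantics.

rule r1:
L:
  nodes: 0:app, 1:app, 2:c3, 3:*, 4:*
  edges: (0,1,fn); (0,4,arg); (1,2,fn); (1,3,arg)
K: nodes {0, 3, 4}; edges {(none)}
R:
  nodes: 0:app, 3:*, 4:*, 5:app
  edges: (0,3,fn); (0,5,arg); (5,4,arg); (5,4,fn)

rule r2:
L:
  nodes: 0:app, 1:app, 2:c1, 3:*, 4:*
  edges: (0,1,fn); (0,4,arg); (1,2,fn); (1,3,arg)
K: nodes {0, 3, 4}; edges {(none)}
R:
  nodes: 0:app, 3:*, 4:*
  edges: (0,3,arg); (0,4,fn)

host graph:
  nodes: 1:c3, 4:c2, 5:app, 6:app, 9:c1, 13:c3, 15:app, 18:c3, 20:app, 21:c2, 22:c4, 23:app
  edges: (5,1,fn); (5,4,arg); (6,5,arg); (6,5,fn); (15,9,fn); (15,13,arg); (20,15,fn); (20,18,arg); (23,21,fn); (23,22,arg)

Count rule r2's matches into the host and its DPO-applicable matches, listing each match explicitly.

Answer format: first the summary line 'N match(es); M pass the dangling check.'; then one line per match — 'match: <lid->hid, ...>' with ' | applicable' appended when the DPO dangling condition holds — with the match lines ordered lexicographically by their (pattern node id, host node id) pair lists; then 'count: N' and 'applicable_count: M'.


1 match(es); 1 pass the dangling check.
match: 0->20, 1->15, 2->9, 3->13, 4->18 | applicable
count: 1
applicable_count: 1
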